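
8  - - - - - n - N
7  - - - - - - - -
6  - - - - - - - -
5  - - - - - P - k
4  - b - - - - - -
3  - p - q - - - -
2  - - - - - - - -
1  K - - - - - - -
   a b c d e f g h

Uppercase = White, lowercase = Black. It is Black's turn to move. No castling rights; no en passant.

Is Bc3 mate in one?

After Bc3: white king on a1; in check: yes, from the black bishop on c3.
King squares — b1: attacked by Qd3; a2: attacked by Pb3; b2: attacked by Bc3.
White has no legal moves → checkmate.

yes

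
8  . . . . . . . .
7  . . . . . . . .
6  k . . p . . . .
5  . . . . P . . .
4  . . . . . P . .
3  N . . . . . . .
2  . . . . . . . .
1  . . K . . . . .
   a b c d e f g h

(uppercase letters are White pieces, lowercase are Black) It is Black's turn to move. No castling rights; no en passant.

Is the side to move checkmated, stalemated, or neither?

neither

Black to move; black king on a6.
In check: no.
Legal moves for Black: Kb7, Ka7, Kb6, Ka5, dxe5, d5.
Black has 6 legal moves and is not in check → neither.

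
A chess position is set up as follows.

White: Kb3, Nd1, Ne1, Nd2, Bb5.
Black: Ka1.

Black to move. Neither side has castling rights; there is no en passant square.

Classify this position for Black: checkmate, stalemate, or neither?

Black to move; black king on a1.
In check: no.
King squares — b1: attacked by Nd2; a2: attacked by Kb3; b2: attacked by Nd1.
Legal moves for Black: none.
Not in check and no legal moves → stalemate.

stalemate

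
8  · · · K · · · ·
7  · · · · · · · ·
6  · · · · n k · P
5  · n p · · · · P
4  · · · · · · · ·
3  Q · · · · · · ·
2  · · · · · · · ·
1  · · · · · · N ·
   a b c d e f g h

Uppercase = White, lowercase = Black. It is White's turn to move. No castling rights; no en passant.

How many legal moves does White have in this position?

White to move; king on d8.
In check: yes, from the black knight on e6.
Legal moves: Ke8, Kc8, Kd7.
Count: 3.

3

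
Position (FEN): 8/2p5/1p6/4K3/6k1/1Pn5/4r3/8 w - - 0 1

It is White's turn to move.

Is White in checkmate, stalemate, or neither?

White to move; white king on e5.
In check: yes, from the black rook on e2.
King squares — d4: available; e4: attacked by Re2; f4: attacked by Kg4; d5: attacked by Nc3; f5: attacked by Kg4; d6: attacked by Pc7; e6: attacked by Re2; f6: available.
Legal moves for White: Kf6, Kd4.
White is in check but has 2 legal moves → neither.

neither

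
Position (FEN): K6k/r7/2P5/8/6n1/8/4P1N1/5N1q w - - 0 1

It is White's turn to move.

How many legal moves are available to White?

2

White to move; king on a8.
In check: yes, from the black rook on a7.
Legal moves: Kb8, Kxa7.
Count: 2.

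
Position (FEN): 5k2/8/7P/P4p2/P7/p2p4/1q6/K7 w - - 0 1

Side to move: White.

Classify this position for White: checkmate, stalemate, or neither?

checkmate

White to move; white king on a1.
In check: yes, from the black queen on b2.
King squares — b1: attacked by Qb2; a2: attacked by Qb2; b2: attacked by Pa3.
Legal moves for White: none.
In check with no legal moves → checkmate.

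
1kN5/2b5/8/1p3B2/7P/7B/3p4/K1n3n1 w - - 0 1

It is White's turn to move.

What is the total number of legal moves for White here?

19

White to move; king on a1.
In check: no.
Legal moves: Ne7, Na7, Nd6, Nb6, Bh7, Bd7, Bg6, Be6, Bfg4, Be4, Bd3, Bc2, Bb1, Bhg4, Bg2, Bf1, Kb2, Kb1, h5.
Count: 19.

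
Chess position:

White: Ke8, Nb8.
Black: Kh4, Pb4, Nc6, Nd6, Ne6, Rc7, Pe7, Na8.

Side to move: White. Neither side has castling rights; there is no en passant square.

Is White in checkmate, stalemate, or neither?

checkmate

White to move; white king on e8.
In check: yes, from the black knight on d6.
King squares — d7: attacked by Rc7; e7: attacked by Nc6; f7: attacked by Nd6; d8: attacked by Nc6; f8: attacked by Ne6.
Legal moves for White: none.
In check with no legal moves → checkmate.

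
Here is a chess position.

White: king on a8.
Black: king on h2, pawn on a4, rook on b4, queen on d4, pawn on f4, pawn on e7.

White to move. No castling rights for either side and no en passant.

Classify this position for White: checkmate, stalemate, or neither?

stalemate

White to move; white king on a8.
In check: no.
King squares — a7: attacked by Qd4; b7: attacked by Rb4; b8: attacked by Rb4.
Legal moves for White: none.
Not in check and no legal moves → stalemate.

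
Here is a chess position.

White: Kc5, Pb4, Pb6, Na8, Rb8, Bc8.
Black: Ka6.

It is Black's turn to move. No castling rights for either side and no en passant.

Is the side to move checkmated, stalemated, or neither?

checkmate

Black to move; black king on a6.
In check: yes, from the white bishop on c8.
King squares — a5: attacked by Pb4; b5: attacked by Kc5; b6: attacked by Kc5; a7: attacked by Pb6; b7: attacked by Rb8.
Legal moves for Black: none.
In check with no legal moves → checkmate.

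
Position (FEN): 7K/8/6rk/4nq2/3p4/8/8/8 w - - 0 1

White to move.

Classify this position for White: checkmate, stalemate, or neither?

stalemate

White to move; white king on h8.
In check: no.
King squares — g7: attacked by Rg6; h7: attacked by Kh6; g8: attacked by Rg6.
Legal moves for White: none.
Not in check and no legal moves → stalemate.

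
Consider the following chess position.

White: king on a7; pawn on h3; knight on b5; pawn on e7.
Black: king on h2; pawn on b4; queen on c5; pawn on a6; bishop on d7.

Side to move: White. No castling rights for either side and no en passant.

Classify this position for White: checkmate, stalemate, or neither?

White to move; white king on a7.
In check: yes, from the black queen on c5.
King squares — a6: available; b6: attacked by Qc5; b7: available; a8: available; b8: available.
Legal moves for White: Kb8, Ka8, Kb7, Kxa6.
White is in check but has 4 legal moves → neither.

neither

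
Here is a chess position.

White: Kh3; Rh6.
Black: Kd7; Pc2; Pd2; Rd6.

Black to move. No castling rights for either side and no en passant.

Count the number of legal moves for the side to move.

Black to move; king on d7.
In check: no.
Legal moves: Ke8, Kd8, Kc8, Ke7, Kc7, Kc6, Rxh6+, Rg6, Rf6, Re6, Rc6, Rb6, Ra6, Rd5, Rd4, Rd3+, d1=Q, d1=R, d1=B, d1=N, c1=Q, c1=R, c1=B, c1=N.
Count: 24.

24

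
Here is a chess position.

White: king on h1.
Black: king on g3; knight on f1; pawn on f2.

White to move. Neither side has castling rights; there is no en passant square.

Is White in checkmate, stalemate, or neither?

White to move; white king on h1.
In check: no.
King squares — g1: attacked by Pf2; g2: attacked by Kg3; h2: attacked by Nf1.
Legal moves for White: none.
Not in check and no legal moves → stalemate.

stalemate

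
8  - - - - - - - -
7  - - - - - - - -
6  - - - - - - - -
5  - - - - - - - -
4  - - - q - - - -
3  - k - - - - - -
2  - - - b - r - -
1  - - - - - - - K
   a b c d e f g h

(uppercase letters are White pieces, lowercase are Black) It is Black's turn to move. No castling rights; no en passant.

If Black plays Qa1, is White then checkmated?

yes

After Qa1: white king on h1; in check: yes, from the black queen on a1.
King squares — g1: attacked by Qa1; g2: attacked by Rf2; h2: attacked by Rf2.
White has no legal moves → checkmate.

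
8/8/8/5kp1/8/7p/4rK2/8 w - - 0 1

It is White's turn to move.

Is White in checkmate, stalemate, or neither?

White to move; white king on f2.
In check: yes, from the black rook on e2.
Legal moves for White: Kg3, Kf3, Kxe2, Kg1, Kf1.
White is in check but has 5 legal moves → neither.

neither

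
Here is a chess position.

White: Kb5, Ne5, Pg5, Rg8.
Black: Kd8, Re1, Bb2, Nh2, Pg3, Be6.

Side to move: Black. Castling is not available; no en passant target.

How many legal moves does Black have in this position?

3

Black to move; king on d8.
In check: yes, from the white rook on g8.
Legal moves: Ke7, Kc7, Bxg8.
Count: 3.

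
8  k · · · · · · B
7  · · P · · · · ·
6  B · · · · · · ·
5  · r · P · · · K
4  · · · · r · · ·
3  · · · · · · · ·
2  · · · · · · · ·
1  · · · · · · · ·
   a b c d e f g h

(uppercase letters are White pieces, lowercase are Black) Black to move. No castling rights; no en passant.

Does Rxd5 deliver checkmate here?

no

After Rxd5: white king on h5; in check: yes, from the black rook on d5.
White has 3 legal replies: Kh6, Kg6, Be5.
In check but a legal move exists → not checkmate.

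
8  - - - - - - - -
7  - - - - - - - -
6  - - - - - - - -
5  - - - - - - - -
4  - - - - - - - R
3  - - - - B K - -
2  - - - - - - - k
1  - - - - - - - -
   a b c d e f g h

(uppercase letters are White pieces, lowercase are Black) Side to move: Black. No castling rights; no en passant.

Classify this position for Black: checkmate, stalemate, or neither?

checkmate

Black to move; black king on h2.
In check: yes, from the white rook on h4.
King squares — g1: attacked by Be3; h1: attacked by Rh4; g2: attacked by Kf3; g3: attacked by Kf3; h3: attacked by Rh4.
Legal moves for Black: none.
In check with no legal moves → checkmate.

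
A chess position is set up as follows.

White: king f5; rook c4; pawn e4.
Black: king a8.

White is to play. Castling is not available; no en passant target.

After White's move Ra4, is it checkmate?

no

After Ra4: black king on a8; in check: yes, from the white rook on a4.
Black has 2 legal replies: Kb8, Kb7.
In check but a legal move exists → not checkmate.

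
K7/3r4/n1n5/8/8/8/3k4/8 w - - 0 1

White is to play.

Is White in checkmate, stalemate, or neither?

White to move; white king on a8.
In check: no.
King squares — a7: attacked by Nc6; b7: attacked by Rd7; b8: attacked by Na6.
Legal moves for White: none.
Not in check and no legal moves → stalemate.

stalemate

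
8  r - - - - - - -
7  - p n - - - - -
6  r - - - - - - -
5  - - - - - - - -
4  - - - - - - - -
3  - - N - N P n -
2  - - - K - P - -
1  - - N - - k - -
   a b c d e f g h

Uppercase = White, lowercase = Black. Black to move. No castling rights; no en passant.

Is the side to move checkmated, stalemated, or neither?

Black to move; black king on f1.
In check: yes, from the white knight on e3.
Legal moves for Black: Kxf2, Kg1.
Black is in check but has 2 legal moves → neither.

neither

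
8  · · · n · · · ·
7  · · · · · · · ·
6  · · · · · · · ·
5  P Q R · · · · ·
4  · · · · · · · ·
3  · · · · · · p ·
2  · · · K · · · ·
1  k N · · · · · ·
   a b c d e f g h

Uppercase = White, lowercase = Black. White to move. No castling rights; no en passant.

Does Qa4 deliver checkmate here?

After Qa4: black king on a1; in check: yes, from the white queen on a4.
Black has 2 legal replies: Kb2, Kxb1.
In check but a legal move exists → not checkmate.

no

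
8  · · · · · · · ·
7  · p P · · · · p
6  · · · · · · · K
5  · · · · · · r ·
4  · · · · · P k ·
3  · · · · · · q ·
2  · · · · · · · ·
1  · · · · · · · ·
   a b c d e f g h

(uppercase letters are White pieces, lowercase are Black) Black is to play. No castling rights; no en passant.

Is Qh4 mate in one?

yes

After Qh4: white king on h6; in check: yes, from the black queen on h4.
King squares — g5: attacked by Kg4; h5: attacked by Kg4; g6: attacked by Rg5; g7: attacked by Rg5; h7: attacked by Qh4.
White has no legal moves → checkmate.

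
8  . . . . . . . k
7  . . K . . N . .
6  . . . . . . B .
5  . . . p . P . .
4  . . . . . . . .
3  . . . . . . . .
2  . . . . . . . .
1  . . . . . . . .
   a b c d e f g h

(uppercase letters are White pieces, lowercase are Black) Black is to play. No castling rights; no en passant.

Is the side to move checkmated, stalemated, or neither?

Black to move; black king on h8.
In check: yes, from the white knight on f7.
Legal moves for Black: Kg8, Kg7.
Black is in check but has 2 legal moves → neither.

neither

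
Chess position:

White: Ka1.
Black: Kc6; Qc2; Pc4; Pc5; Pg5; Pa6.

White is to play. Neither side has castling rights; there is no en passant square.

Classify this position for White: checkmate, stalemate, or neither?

stalemate

White to move; white king on a1.
In check: no.
King squares — b1: attacked by Qc2; a2: attacked by Qc2; b2: attacked by Qc2.
Legal moves for White: none.
Not in check and no legal moves → stalemate.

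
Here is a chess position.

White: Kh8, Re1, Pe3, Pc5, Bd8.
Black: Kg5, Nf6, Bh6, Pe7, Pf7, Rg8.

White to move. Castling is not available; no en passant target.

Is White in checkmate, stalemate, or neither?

checkmate

White to move; white king on h8.
In check: yes, from the black rook on g8.
King squares — g7: attacked by Bh6; h7: attacked by Nf6; g8: attacked by Nf6.
Legal moves for White: none.
In check with no legal moves → checkmate.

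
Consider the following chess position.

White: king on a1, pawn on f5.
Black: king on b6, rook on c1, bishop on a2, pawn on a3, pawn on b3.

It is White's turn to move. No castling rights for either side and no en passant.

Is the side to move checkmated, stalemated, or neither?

checkmate

White to move; white king on a1.
In check: yes, from the black rook on c1.
King squares — b1: attacked by Rc1; a2: attacked by Pb3; b2: attacked by Pa3.
Legal moves for White: none.
In check with no legal moves → checkmate.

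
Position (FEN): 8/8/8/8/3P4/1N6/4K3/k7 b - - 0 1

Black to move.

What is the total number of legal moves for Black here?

Black to move; king on a1.
In check: yes, from the white knight on b3.
Legal moves: Kb2, Ka2, Kb1.
Count: 3.

3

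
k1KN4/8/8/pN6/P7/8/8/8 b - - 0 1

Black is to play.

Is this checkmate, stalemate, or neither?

stalemate

Black to move; black king on a8.
In check: no.
King squares — a7: attacked by Nb5; b7: attacked by Kc8; b8: attacked by Kc8.
Legal moves for Black: none.
Not in check and no legal moves → stalemate.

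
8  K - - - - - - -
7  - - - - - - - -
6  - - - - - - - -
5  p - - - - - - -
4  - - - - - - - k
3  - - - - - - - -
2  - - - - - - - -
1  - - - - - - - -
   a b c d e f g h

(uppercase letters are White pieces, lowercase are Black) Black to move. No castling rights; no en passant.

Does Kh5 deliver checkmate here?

After Kh5: white king on a8; in check: no.
White is not in check, so this cannot be checkmate.

no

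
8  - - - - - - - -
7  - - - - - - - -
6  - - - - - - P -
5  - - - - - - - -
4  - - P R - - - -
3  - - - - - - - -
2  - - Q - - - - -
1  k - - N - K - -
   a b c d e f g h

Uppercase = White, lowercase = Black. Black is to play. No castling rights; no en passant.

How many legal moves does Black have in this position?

0

Black to move; king on a1.
In check: no.
Legal moves: none.
Count: 0.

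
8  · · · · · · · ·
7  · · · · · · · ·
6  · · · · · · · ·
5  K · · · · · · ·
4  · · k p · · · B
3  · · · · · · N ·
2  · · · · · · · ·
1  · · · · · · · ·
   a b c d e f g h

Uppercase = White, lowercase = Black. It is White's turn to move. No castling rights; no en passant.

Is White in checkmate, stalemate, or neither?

White to move; white king on a5.
In check: no.
Legal moves for White: Kb6, Ka6, Ka4, Bd8, Be7, Bf6, Bg5, Nh5, Nf5, Ne4, Ne2, Nh1, Nf1.
White has 13 legal moves and is not in check → neither.

neither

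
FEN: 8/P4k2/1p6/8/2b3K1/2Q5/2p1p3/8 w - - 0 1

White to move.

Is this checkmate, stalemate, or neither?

neither

White to move; white king on g4.
In check: no.
Legal moves for White include: Kh5, Kg5, Kf5, Kh4, Kf4, Kh3, Kg3, Kf3, Qh8, Qg7+, Qf6+, Qe5, Qa5, Qd4, Qxc4+, Qb4, Qh3, Qg3, ... (list truncated; more exist).
White has legal moves and is not in check → neither.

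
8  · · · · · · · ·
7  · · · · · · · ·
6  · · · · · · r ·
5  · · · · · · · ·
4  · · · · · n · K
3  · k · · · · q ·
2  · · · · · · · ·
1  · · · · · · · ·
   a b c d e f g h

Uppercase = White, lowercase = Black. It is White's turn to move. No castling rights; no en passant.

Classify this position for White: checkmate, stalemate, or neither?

White to move; white king on h4.
In check: yes, from the black queen on g3.
King squares — g3: attacked by Rg6; h3: attacked by Qg3; g4: attacked by Qg3; g5: attacked by Qg3; h5: attacked by Nf4.
Legal moves for White: none.
In check with no legal moves → checkmate.

checkmate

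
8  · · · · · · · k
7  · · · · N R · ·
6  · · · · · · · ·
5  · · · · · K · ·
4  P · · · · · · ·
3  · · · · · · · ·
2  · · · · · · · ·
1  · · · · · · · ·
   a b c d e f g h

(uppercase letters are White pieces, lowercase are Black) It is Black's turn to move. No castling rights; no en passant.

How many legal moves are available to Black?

0

Black to move; king on h8.
In check: no.
Legal moves: none.
Count: 0.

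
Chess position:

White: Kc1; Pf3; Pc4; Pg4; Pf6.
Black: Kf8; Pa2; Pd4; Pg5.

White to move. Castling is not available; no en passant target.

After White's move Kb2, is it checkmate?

no

After Kb2: black king on f8; in check: no.
Black is not in check, so this cannot be checkmate.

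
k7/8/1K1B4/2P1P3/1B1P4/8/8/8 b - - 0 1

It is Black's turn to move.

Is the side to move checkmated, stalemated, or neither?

stalemate

Black to move; black king on a8.
In check: no.
King squares — a7: attacked by Kb6; b7: attacked by Kb6; b8: attacked by Bd6.
Legal moves for Black: none.
Not in check and no legal moves → stalemate.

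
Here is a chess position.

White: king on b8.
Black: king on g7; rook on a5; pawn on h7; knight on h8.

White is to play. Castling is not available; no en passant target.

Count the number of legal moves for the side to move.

3

White to move; king on b8.
In check: no.
Legal moves: Kc8, Kc7, Kb7.
Count: 3.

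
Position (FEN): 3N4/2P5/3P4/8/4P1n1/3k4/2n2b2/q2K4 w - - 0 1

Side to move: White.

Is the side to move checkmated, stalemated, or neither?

checkmate

White to move; white king on d1.
In check: yes, from the black queen on a1.
King squares — c1: attacked by Qa1; e1: attacked by Qa1; c2: attacked by Kd3; d2: attacked by Kd3; e2: attacked by Kd3.
Legal moves for White: none.
In check with no legal moves → checkmate.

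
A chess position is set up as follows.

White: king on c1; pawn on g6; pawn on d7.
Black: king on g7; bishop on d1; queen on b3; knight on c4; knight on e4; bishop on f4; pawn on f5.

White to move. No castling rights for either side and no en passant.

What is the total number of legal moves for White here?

0

White to move; king on c1.
In check: yes, from the black bishop on f4.
Legal moves: none.
Count: 0.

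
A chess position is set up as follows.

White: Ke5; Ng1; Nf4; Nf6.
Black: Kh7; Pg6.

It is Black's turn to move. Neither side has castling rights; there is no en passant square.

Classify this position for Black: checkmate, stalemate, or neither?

Black to move; black king on h7.
In check: yes, from the white knight on f6.
Legal moves for Black: Kh8, Kg7, Kh6.
Black is in check but has 3 legal moves → neither.

neither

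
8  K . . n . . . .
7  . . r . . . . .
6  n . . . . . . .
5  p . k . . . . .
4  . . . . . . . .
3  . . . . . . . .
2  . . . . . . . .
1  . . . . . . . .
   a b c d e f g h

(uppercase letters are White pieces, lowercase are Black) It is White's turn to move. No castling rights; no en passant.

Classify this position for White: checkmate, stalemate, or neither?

stalemate

White to move; white king on a8.
In check: no.
King squares — a7: attacked by Rc7; b7: attacked by Rc7; b8: attacked by Na6.
Legal moves for White: none.
Not in check and no legal moves → stalemate.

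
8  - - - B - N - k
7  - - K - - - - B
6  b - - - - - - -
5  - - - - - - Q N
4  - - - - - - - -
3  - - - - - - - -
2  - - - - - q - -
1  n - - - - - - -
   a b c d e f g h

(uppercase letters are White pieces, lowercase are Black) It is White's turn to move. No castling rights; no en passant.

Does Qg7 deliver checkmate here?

After Qg7: black king on h8; in check: yes, from the white queen on g7.
King squares — g7: attacked by Nh5; h7: attacked by Qg7; g8: attacked by Qg7.
Black has no legal moves → checkmate.

yes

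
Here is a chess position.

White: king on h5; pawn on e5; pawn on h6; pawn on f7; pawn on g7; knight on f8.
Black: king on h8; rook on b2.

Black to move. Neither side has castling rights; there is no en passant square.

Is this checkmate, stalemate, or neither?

checkmate

Black to move; black king on h8.
In check: yes, from the white pawn on g7.
King squares — g7: attacked by Ph6; h7: attacked by Nf8; g8: attacked by Pf7.
Legal moves for Black: none.
In check with no legal moves → checkmate.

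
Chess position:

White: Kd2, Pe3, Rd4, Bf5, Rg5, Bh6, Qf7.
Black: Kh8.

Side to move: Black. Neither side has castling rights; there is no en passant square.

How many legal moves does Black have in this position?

Black to move; king on h8.
In check: no.
Legal moves: none.
Count: 0.

0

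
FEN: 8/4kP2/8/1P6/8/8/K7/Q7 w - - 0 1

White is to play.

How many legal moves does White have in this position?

23

White to move; king on a2.
In check: no.
Legal moves: Kb3, Ka3, Kb2, Kb1, Qh8, Qg7, Qf6+, Qe5+, Qd4, Qc3, Qb2, Qh1, Qg1, Qf1, Qe1+, Qd1, Qc1, Qb1, f8=Q+, f8=R, f8=B+, f8=N, b6.
Count: 23.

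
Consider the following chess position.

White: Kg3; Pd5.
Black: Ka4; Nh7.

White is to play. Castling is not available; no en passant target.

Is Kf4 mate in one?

After Kf4: black king on a4; in check: no.
Black is not in check, so this cannot be checkmate.

no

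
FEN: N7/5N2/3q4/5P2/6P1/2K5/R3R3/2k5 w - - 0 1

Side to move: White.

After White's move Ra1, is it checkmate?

After Ra1: black king on c1; in check: yes, from the white rook on a1.
King squares — b1: attacked by Ra1; d1: attacked by Ra1; b2: attacked by Re2; c2: attacked by Re2; d2: attacked by Re2.
Black has no legal moves → checkmate.

yes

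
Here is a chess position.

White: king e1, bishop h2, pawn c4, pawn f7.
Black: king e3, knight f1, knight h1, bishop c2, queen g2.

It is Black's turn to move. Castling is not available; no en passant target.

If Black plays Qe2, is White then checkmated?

yes

After Qe2: white king on e1; in check: yes, from the black queen on e2.
King squares — d1: attacked by Bc2; f1: attacked by Qe2; d2: attacked by Nf1; e2: attacked by Ke3; f2: attacked by Nh1.
White has no legal moves → checkmate.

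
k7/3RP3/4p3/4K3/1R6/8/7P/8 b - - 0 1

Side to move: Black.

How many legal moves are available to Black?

Black to move; king on a8.
In check: no.
Legal moves: none.
Count: 0.

0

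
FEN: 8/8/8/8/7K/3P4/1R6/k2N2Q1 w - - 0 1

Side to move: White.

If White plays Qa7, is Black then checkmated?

yes

After Qa7: black king on a1; in check: yes, from the white queen on a7.
King squares — b1: attacked by Rb2; a2: attacked by Rb2; b2: attacked by Nd1.
Black has no legal moves → checkmate.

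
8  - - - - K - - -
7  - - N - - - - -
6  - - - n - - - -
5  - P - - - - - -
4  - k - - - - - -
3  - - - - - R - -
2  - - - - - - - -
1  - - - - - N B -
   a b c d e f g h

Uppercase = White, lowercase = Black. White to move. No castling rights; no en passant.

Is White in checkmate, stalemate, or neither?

White to move; white king on e8.
In check: yes, from the black knight on d6.
King squares — d7: available; e7: available; f7: attacked by Nd6; d8: available; f8: available.
Legal moves for White: Kf8, Kd8, Ke7, Kd7.
White is in check but has 4 legal moves → neither.

neither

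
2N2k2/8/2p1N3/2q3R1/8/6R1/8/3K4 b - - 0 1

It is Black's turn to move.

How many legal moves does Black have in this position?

2

Black to move; king on f8.
In check: yes, from the white knight on e6.
Legal moves: Ke8, Kf7.
Count: 2.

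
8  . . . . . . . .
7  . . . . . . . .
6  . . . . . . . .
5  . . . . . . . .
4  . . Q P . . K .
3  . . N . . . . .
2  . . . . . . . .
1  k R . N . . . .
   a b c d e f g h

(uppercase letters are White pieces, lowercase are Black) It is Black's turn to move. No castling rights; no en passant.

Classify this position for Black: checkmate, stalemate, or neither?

Black to move; black king on a1.
In check: yes, from the white rook on b1.
King squares — b1: attacked by Nc3; a2: attacked by Nc3; b2: attacked by Rb1.
Legal moves for Black: none.
In check with no legal moves → checkmate.

checkmate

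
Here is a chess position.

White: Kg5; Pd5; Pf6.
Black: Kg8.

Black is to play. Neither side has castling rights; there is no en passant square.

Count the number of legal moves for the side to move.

Black to move; king on g8.
In check: no.
Legal moves: Kh8, Kf8, Kh7, Kf7.
Count: 4.

4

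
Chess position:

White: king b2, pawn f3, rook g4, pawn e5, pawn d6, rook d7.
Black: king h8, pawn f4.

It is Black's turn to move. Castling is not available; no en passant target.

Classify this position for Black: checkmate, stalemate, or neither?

Black to move; black king on h8.
In check: no.
King squares — g7: attacked by Rg4; h7: attacked by Rd7; g8: attacked by Rg4.
Legal moves for Black: none.
Not in check and no legal moves → stalemate.

stalemate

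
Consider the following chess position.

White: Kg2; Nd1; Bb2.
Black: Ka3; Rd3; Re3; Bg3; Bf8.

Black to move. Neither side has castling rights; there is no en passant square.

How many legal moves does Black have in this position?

Black to move; king on a3.
In check: yes, from the white bishop on b2.
Legal moves: Kb4, Ka4, Kb3, Ka2.
Count: 4.

4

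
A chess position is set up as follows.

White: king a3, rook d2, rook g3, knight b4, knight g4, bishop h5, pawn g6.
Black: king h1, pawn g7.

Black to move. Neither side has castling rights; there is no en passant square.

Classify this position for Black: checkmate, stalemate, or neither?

Black to move; black king on h1.
In check: no.
King squares — g1: attacked by Rg3; g2: attacked by Rd2; h2: attacked by Rd2.
Legal moves for Black: none.
Not in check and no legal moves → stalemate.

stalemate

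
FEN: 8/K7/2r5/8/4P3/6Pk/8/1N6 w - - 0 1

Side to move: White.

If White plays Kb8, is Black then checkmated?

no

After Kb8: black king on h3; in check: no.
Black is not in check, so this cannot be checkmate.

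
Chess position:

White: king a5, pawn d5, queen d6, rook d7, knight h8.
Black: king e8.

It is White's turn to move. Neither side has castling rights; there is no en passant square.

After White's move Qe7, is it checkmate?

yes

After Qe7: black king on e8; in check: yes, from the white queen on e7.
King squares — d7: attacked by Qe7; e7: attacked by Rd7; f7: attacked by Qe7; d8: attacked by Rd7; f8: attacked by Qe7.
Black has no legal moves → checkmate.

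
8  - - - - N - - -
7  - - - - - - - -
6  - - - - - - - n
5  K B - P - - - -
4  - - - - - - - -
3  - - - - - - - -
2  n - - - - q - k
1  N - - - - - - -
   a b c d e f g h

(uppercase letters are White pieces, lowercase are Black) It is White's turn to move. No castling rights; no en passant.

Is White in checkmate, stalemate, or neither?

White to move; white king on a5.
In check: no.
Legal moves for White: Ng7, Nc7, Nf6, Nd6, Bd7, Bc6, Ba6, Bc4, Ba4, Bd3, Be2, Bf1, Ka6, Ka4, Nb3, Nc2, d6.
White has 17 legal moves and is not in check → neither.

neither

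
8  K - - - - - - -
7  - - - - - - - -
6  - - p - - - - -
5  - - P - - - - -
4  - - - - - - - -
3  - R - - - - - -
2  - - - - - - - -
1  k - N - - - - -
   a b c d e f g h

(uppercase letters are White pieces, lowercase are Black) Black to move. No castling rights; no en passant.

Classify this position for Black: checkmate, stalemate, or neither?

stalemate

Black to move; black king on a1.
In check: no.
King squares — b1: attacked by Rb3; a2: attacked by Nc1; b2: attacked by Rb3.
Legal moves for Black: none.
Not in check and no legal moves → stalemate.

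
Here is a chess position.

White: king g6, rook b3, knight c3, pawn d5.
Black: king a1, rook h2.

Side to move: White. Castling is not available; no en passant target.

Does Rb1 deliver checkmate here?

After Rb1: black king on a1; in check: yes, from the white rook on b1.
King squares — b1: attacked by Nc3; a2: attacked by Nc3; b2: attacked by Rb1.
Black has no legal moves → checkmate.

yes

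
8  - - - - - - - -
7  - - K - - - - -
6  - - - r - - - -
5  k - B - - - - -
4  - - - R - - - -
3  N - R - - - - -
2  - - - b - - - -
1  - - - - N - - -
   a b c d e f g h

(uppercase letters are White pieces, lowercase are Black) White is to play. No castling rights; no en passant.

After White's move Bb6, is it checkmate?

no

After Bb6: black king on a5; in check: yes, from the white bishop on b6.
Black has 2 legal replies: Ka6, Rxb6.
In check but a legal move exists → not checkmate.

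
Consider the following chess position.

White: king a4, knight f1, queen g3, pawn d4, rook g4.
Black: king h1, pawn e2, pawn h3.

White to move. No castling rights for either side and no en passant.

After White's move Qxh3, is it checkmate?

yes

After Qxh3: black king on h1; in check: yes, from the white queen on h3.
King squares — g1: attacked by Rg4; g2: attacked by Qh3; h2: attacked by Nf1.
Black has no legal moves → checkmate.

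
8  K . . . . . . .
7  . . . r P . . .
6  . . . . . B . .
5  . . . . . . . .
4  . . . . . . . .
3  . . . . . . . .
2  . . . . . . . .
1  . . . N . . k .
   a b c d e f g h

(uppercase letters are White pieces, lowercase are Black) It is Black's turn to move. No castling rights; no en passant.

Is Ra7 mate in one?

no

After Ra7: white king on a8; in check: yes, from the black rook on a7.
White has 2 legal replies: Kb8, Kxa7.
In check but a legal move exists → not checkmate.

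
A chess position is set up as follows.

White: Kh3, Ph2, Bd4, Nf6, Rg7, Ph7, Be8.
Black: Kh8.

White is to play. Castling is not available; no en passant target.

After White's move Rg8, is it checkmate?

After Rg8: black king on h8; in check: yes, from the white rook on g8.
King squares — g7: attacked by Rg8; h7: attacked by Nf6; g8: attacked by Nf6.
Black has no legal moves → checkmate.

yes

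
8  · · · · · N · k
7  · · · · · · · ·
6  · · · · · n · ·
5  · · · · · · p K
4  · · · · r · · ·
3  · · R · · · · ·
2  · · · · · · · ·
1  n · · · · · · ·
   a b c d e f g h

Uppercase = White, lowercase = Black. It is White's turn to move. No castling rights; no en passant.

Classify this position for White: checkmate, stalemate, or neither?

neither

White to move; white king on h5.
In check: yes, from the black knight on f6.
King squares — g4: attacked by Re4; h4: attacked by Re4; g5: available; g6: available; h6: available.
Legal moves for White: Kh6, Kg6, Kxg5.
White is in check but has 3 legal moves → neither.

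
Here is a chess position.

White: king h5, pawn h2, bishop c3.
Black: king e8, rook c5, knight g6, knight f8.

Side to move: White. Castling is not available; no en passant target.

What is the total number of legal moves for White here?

3

White to move; king on h5.
In check: yes, from the black rook on c5.
Legal moves: Kh6, Kg4, Be5.
Count: 3.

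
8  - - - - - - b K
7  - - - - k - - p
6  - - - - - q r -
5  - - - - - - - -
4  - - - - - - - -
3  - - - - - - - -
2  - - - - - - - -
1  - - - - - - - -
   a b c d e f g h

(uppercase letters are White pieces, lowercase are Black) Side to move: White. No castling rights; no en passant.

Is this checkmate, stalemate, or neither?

White to move; white king on h8.
In check: yes, from the black queen on f6.
King squares — g7: attacked by Qf6; h7: attacked by Bg8; g8: attacked by Rg6.
Legal moves for White: none.
In check with no legal moves → checkmate.

checkmate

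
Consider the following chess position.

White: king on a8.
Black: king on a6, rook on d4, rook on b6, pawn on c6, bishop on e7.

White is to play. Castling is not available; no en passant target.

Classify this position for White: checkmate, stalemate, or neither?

stalemate

White to move; white king on a8.
In check: no.
King squares — a7: attacked by Ka6; b7: attacked by Ka6; b8: attacked by Rb6.
Legal moves for White: none.
Not in check and no legal moves → stalemate.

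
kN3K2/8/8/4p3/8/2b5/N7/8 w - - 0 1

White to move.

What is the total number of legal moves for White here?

11

White to move; king on f8.
In check: no.
Legal moves: Kg8, Ke8, Kg7, Kf7, Ke7, Nd7, Nc6, Na6, Nb4, Nxc3, Nc1.
Count: 11.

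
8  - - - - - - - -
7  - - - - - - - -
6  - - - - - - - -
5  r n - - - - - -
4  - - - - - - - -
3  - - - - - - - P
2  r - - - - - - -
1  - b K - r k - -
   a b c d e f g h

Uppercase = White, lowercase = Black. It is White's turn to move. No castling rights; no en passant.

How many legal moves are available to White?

0

White to move; king on c1.
In check: yes, from the black rook on e1.
Legal moves: none.
Count: 0.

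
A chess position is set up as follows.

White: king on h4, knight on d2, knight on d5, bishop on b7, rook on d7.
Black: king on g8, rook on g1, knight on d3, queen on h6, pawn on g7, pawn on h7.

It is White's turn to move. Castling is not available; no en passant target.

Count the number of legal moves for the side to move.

0

White to move; king on h4.
In check: yes, from the black queen on h6.
Legal moves: none.
Count: 0.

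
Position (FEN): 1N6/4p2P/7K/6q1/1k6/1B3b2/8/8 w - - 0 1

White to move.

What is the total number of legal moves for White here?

White to move; king on h6.
In check: yes, from the black queen on g5.
Legal moves: Kxg5.
Count: 1.

1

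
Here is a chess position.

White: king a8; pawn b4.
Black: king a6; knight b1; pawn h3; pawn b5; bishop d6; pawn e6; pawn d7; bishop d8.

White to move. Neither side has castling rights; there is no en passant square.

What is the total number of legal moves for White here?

0

White to move; king on a8.
In check: no.
Legal moves: none.
Count: 0.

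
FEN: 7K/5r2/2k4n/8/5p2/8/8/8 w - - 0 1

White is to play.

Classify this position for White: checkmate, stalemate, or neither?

White to move; white king on h8.
In check: no.
King squares — g7: attacked by Rf7; h7: attacked by Rf7; g8: attacked by Nh6.
Legal moves for White: none.
Not in check and no legal moves → stalemate.

stalemate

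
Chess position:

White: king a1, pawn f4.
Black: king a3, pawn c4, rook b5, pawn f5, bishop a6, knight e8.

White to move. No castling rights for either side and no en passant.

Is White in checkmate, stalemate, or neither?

stalemate

White to move; white king on a1.
In check: no.
King squares — b1: attacked by Rb5; a2: attacked by Ka3; b2: attacked by Ka3.
Legal moves for White: none.
Not in check and no legal moves → stalemate.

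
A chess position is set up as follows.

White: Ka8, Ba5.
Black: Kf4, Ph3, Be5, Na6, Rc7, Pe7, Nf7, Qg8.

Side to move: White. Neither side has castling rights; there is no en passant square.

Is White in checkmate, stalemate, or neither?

checkmate

White to move; white king on a8.
In check: yes, from the black queen on g8.
King squares — a7: attacked by Rc7; b7: attacked by Rc7; b8: attacked by Na6.
Legal moves for White: none.
In check with no legal moves → checkmate.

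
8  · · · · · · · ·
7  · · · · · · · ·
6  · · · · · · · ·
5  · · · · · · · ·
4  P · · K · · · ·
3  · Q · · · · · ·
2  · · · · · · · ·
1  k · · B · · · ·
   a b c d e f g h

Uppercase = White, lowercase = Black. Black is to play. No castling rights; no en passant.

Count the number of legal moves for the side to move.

0

Black to move; king on a1.
In check: no.
Legal moves: none.
Count: 0.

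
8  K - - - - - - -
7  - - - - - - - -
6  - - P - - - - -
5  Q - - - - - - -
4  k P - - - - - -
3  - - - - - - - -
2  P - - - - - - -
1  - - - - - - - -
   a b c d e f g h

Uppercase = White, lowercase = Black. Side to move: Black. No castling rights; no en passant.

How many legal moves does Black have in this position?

Black to move; king on a4.
In check: yes, from the white queen on a5.
Legal moves: none.
Count: 0.

0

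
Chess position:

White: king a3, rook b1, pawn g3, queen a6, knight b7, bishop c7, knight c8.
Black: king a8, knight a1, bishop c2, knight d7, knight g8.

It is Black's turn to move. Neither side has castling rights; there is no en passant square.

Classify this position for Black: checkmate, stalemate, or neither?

Black to move; black king on a8.
In check: yes, from the white queen on a6.
King squares — a7: attacked by Qa6; b7: attacked by Rb1; b8: attacked by Bc7.
Legal moves for Black: none.
In check with no legal moves → checkmate.

checkmate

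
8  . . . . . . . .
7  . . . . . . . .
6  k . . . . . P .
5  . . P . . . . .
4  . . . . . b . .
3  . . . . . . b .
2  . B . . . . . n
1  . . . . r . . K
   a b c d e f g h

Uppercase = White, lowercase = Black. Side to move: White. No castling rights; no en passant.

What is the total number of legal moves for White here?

1

White to move; king on h1.
In check: yes, from the black rook on e1.
Legal moves: Kg2.
Count: 1.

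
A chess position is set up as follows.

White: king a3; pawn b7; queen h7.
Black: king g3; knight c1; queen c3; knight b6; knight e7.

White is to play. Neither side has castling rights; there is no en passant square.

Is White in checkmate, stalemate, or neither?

checkmate

White to move; white king on a3.
In check: yes, from the black queen on c3.
King squares — a2: attacked by Nc1; b2: attacked by Qc3; b3: attacked by Nc1; a4: attacked by Nb6; b4: attacked by Qc3.
Legal moves for White: none.
In check with no legal moves → checkmate.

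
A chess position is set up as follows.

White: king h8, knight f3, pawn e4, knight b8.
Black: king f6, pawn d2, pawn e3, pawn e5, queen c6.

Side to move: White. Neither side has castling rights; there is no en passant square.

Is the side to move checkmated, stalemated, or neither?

neither

White to move; white king on h8.
In check: no.
Legal moves for White: Kg8, Kh7, Nd7+, Nxc6, Na6, Ng5, Nxe5, Nh4, Nd4, Nh2, Nxd2, Ng1, Ne1.
White has 13 legal moves and is not in check → neither.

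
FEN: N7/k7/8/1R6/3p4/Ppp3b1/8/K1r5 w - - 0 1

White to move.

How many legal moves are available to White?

0

White to move; king on a1.
In check: yes, from the black rook on c1.
Legal moves: none.
Count: 0.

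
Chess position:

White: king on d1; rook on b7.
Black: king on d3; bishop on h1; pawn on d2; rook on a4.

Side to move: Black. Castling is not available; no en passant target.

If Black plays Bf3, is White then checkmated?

After Bf3: white king on d1; in check: yes, from the black bishop on f3.
King squares — c1: attacked by Pd2; e1: attacked by Pd2; c2: attacked by Kd3; d2: attacked by Kd3; e2: attacked by Kd3.
White has no legal moves → checkmate.

yes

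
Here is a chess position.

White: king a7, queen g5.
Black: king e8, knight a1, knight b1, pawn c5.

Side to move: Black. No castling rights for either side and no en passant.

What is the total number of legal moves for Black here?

9

Black to move; king on e8.
In check: no.
Legal moves: Kf8, Kf7, Kd7, Nc3, Na3, Nd2, Nb3, Nc2, c4.
Count: 9.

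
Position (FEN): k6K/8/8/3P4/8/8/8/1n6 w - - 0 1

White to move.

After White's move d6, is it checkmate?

no

After d6: black king on a8; in check: no.
Black is not in check, so this cannot be checkmate.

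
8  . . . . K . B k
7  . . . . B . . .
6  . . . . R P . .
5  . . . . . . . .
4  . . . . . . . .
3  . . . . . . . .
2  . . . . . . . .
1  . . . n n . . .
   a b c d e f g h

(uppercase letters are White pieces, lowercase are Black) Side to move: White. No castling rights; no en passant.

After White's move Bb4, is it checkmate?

After Bb4: black king on h8; in check: no.
Black is not in check, so this cannot be checkmate.

no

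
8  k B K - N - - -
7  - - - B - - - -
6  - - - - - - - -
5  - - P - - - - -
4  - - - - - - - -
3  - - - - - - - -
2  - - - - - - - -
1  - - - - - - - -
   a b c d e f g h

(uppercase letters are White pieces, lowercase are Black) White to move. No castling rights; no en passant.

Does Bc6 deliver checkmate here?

yes

After Bc6: black king on a8; in check: yes, from the white bishop on c6.
King squares — a7: attacked by Bb8; b7: attacked by Bc6; b8: attacked by Kc8.
Black has no legal moves → checkmate.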